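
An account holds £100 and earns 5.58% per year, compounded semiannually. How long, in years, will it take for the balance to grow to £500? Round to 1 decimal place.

(1 + 0.0279)^(2t) = 500/100 = 5.
2t·ln(1 + 0.0279) = ln(5); 2t = 1.6094/0.0275179 ≈ 58.4870.
t ≈ 29.2435 years.

29.2 years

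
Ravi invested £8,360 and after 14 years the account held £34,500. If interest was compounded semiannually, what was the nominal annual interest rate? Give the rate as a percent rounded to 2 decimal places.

The 28-period growth factor is 34,500/8,360 = 4.12679.
r/2 = 4.12679^(1/28) − 1 ≈ 0.0519284, so r ≈ 2·0.0519284 = 10.38568%.

10.39%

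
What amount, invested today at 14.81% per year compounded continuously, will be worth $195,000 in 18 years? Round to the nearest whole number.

$13,561

P = A·e^(−rt) = 195,000·e^(−2.6658).
e^(−2.6658) ≈ 0.0695436963163, so P ≈ 13,561.0208.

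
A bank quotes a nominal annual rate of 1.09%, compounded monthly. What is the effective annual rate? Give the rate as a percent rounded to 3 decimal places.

1.095%

EAR = (1 + 1.09%/12)^12 − 1 = (1 + 0.000908333)^12 − 1.
(1 + 0.000908333)^12 ≈ 1.010955, so EAR ≈ 1.09546%.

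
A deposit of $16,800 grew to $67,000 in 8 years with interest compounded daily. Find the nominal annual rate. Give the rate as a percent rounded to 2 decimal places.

17.30%

(1 + r/365)^2920 = 67,000/16,800 = 3.9881.
1 + r/365 = 3.9881^(1/2920) ≈ 1.000474, so r/365 ≈ 0.00047385.
r ≈ 365·0.00047385 = 17.29552%.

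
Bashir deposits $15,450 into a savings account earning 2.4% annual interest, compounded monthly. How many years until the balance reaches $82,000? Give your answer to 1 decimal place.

We need (1 + 0.002)^(12t) = 5.3074, so 12t = ln 5.3074 / ln 1.002 ≈ 835.3894.
t ≈ 835.3894/12 = 69.6158 years.

69.6 years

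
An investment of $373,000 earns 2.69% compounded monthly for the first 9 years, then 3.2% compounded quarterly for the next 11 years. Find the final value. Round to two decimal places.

After 9 years at 2.69%: 373,000 × 1.2735764577 ≈ 475,044.0187.
Then 11 years at 3.2%: 475,044.0187 × 1.41991848433 ≈ 674,523.7831.

$674,523.78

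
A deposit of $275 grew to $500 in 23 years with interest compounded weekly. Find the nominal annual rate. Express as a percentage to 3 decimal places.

2.600%

The 1196-period growth factor is 500/275 = 1.81818.
r/52 = 1.81818^(1/1196) − 1 ≈ 0.000499989, so r ≈ 52·0.000499989 = 2.59994%.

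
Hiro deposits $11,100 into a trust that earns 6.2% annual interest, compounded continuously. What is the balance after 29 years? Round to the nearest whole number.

A = P·e^(rt) = 11,100·e^(0.062·29) = 11,100·e^1.798.
e^1.798 ≈ 6.0375602607, so A ≈ 67,016.9189.

$67,017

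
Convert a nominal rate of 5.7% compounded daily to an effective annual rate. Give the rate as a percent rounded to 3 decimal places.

EAR = (1 + 5.7%/365)^365 − 1 = (1 + 0.000156164)^365 − 1.
(1 + 0.000156164)^365 ≈ 1.058651, so EAR ≈ 5.86511%.

5.865%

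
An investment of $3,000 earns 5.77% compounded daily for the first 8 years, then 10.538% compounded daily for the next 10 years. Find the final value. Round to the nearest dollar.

$13,651

Phase 1: 3,000·(1 + 0.0577/365)^2920 ≈ 4,759.6580.
Phase 2: 4,759.6580·(1 + 0.10538/365)^3650 ≈ 13,651.1493.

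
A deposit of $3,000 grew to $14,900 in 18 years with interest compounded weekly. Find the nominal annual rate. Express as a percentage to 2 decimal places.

8.91%

The 936-period growth factor is 14,900/3,000 = 4.96667.
r/52 = 4.96667^(1/936) − 1 ≈ 0.00171381, so r ≈ 52·0.00171381 = 8.91179%.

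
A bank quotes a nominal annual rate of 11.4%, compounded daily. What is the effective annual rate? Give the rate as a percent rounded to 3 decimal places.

One year is 365 periods at 0.000312329 each: (1 + 0.000312329)^365 ≈ 1.120732.
EAR = 1.120732 − 1 ≈ 12.07322%.

12.073%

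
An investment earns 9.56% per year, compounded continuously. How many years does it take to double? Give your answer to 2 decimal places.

7.25 years

e^(0.0956t) = 2, so 0.0956t = ln 2 ≈ 0.69315.
t ≈ 0.69315/0.0956 ≈ 7.2505.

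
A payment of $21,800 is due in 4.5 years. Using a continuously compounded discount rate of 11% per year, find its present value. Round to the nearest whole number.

$13,289

P = A·e^(−rt) = 21,800·e^(−0.495).
e^(−0.495) ≈ 0.6095709073, so P ≈ 13,288.6458.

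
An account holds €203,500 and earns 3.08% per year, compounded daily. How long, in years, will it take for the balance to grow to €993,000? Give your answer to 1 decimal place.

We need (1 + 0.0000843836)^(365t) = 4.8796, so 365t = ln 4.8796 / ln 1.000084 ≈ 18784.8380.
t ≈ 18784.8380/365 = 51.4653 years.

51.5 years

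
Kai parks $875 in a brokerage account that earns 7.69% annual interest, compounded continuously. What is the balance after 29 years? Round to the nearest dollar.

A = P·e^(rt) = 875·e^(0.0769·29) = 875·e^2.2301.
e^2.2301 ≈ 9.300796113, so A ≈ 8,138.1966.

$8,138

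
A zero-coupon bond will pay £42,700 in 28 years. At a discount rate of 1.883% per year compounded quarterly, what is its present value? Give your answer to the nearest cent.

£25,234.09

Periodic rate = 1.883%/4 = 0.0047075; 112 periods.
P = 42,700/(1 + 0.0047075)^112 ≈ 42,700/1.6921550427 ≈ 25,234.0943.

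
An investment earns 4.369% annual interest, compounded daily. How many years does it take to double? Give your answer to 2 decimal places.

15.87 years

(1 + 0.000119699)^(365t) = 2.
365t = ln 2 / ln(1 + 0.000119699) ≈ 0.69315/0.000119691 ≈ 5791.1161.
t ≈ 15.8661.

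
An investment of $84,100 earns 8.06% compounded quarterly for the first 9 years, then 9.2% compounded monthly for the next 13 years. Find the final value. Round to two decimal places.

Phase 1: 84,100·(1 + 0.02015)^36 ≈ 172,465.0967.
Phase 2: 172,465.0967·(1 + 0.092/12)^156 ≈ 567,722.9356.

$567,722.94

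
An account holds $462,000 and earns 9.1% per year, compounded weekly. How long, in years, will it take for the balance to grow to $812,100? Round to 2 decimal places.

6.20 years

We need (1 + 0.00175)^(52t) = 1.7578, so 52t = ln 1.7578 / ln 1.00175 ≈ 322.6011.
t ≈ 322.6011/52 = 6.2039 years.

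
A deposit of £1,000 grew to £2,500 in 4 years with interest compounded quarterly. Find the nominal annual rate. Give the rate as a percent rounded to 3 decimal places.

23.576%

The 16-period growth factor is 2,500/1,000 = 2.5.
r/4 = 2.5^(1/16) − 1 ≈ 0.0589397, so r ≈ 4·0.0589397 = 23.57590%.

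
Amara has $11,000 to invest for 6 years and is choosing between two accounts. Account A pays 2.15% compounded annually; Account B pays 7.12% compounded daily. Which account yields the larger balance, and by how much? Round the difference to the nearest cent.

A: (1 + 0.0215)^6 ≈ 1.1361357503, so 11,000 × 1.1361357503 ≈ 12,497.4933.
B: (1 + 0.0712/365)^2190 ≈ 1.5328953593, so 11,000 × 1.5328953593 ≈ 16,861.8490.
Difference ≈ 4,364.3557 in favor of B.

Account B, by $4,364.36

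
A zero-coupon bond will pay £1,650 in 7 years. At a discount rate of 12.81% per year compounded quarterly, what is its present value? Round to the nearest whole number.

£683

Periodic rate = 12.81%/4 = 0.032025; 28 periods.
P = 1,650/(1 + 0.032025)^28 ≈ 1,650/2.417275221 ≈ 682.5867.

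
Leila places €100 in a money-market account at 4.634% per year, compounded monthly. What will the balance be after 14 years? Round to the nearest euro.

€191

Periodic rate = 4.634%/12 = 0.00386167; periods = 12·14 = 168.
A = 100·(1 + 0.04634/12)^168 ≈ 100·1.91077815 ≈ 191.0778.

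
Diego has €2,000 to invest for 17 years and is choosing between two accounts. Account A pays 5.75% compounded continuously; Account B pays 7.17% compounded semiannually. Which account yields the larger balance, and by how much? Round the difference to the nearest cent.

Account B, by €1,308.44

A: e^(0.0575·17) = e^0.9775 ≈ 2.657803421, so 2,000 × 2.657803421 ≈ 5,315.6068.
B: (1 + 0.03585)^34 ≈ 3.312024898, so 2,000 × 3.312024898 ≈ 6,624.0498.
Difference ≈ 1,308.4430 in favor of B.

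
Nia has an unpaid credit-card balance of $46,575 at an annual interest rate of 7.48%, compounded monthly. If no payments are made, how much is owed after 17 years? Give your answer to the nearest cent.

Periodic rate = 7.48%/12 = 0.00623333; periods = 12·17 = 204.
A = 46,575·(1 + 0.0748/12)^204 ≈ 46,575·3.55250589065 ≈ 165,457.9619.

$165,457.96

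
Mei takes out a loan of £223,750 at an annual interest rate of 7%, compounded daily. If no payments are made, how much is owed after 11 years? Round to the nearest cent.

£483,212.02

Growth factor = (1 + 0.07/365)^4015 ≈ 2.15960681238.
A ≈ 223,750 × 2.15960681238 ≈ 483,212.0243.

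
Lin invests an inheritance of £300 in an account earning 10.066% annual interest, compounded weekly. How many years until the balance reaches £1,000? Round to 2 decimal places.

We need (1 + 0.00193577)^(52t) = 3.3333, so 52t = ln 3.3333 / ln 1.001936 ≈ 622.5627.
t ≈ 622.5627/52 = 11.9724 years.

11.97 years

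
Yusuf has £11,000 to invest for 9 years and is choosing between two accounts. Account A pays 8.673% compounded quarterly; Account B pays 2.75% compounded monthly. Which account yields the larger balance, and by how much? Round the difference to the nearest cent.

A: (1 + 0.0216825)^36 ≈ 2.1645836067, so 11,000 × 2.1645836067 ≈ 23,810.4197.
B: (1 + 0.0275/12)^108 ≈ 1.2804567353, so 11,000 × 1.2804567353 ≈ 14,085.0241.
Difference ≈ 9,725.3956 in favor of A.

Account A, by £9,725.40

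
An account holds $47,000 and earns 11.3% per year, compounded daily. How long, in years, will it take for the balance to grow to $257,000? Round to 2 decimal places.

We need (1 + 0.000309589)^(365t) = 5.4681, so 365t = ln 5.4681 / ln 1.00031 ≈ 5488.5388.
t ≈ 5488.5388/365 = 15.0371 years.

15.04 years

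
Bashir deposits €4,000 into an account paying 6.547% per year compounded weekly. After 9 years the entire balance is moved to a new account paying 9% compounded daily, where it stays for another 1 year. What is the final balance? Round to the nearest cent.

After 9 years at 6.547%: 4,000 × 1.801931922 ≈ 7,207.7277.
Then 1 years at 9%: 7,207.7277 × 1.094162145 ≈ 7,886.4228.

€7,886.42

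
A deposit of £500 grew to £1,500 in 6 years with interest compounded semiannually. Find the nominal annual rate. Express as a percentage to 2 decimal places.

19.17%

(1 + r/2)^12 = 1,500/500 = 3.
1 + r/2 = 3^(1/12) ≈ 1.095873, so r/2 ≈ 0.0958727.
r ≈ 2·0.0958727 = 19.17454%.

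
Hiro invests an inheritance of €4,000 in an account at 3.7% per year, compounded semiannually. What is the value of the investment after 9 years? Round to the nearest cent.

Growth factor = (1 + 0.0185)^18 ≈ 1.390908625.
A ≈ 4,000 × 1.390908625 ≈ 5,563.6345.

€5,563.63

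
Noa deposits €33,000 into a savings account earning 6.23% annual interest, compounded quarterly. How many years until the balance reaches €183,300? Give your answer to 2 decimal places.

27.74 years

(1 + 0.015575)^(4t) = 183,300/33,000 = 5.5545.
4t·ln(1 + 0.015575) = ln(5.5545); 4t = 1.7146/0.015455 ≈ 110.9428.
t ≈ 27.7357 years.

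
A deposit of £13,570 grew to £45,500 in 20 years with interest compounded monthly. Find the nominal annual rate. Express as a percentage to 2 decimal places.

The 240-period growth factor is 45,500/13,570 = 3.35298.
r/12 = 3.35298^(1/240) − 1 ≈ 0.00505377, so r ≈ 12·0.00505377 = 6.06453%.

6.06%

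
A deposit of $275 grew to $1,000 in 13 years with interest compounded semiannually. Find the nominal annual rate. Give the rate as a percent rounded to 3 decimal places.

10.181%

The 26-period growth factor is 1,000/275 = 3.63636.
r/2 = 3.63636^(1/26) − 1 ≈ 0.0509066, so r ≈ 2·0.0509066 = 10.18132%.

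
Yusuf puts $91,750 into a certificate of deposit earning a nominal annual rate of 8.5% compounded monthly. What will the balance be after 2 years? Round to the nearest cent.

Growth factor = (1 + 0.085/12)^24 ≈ 1.18459476403.
A ≈ 91,750 × 1.18459476403 ≈ 108,686.5696.

$108,686.57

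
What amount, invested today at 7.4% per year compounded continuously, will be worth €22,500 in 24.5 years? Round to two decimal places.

€3,671.19

P = A·e^(−rt) = 22,500·e^(−1.813).
e^(−1.813) ≈ 0.1631639101, so P ≈ 3,671.1880.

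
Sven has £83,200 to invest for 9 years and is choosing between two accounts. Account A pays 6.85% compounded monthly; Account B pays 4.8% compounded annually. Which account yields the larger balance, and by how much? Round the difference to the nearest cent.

Account A, by £26,977.86

A: (1 + 0.0685/12)^108 ≈ 1.84918883237, so 83,200 × 1.84918883237 ≈ 153,852.5109.
B: (1 + 0.048)^9 ≈ 1.52493574247, so 83,200 × 1.52493574247 ≈ 126,874.6538.
Difference ≈ 26,977.8571 in favor of A.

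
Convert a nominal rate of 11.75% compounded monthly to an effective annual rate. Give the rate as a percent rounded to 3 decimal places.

12.404%

One year is 12 periods at 0.00979167 each: (1 + 0.00979167)^12 ≈ 1.124039.
EAR = 1.124039 − 1 ≈ 12.40390%.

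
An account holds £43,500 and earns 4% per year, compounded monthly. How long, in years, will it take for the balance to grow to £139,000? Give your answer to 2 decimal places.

29.09 years

We need (1 + 0.00333333)^(12t) = 3.1954, so 12t = ln 3.1954 / ln 1.003333 ≈ 349.0944.
t ≈ 349.0944/12 = 29.0912 years.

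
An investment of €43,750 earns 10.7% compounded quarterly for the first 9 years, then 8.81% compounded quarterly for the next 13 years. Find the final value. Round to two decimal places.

Phase 1: 43,750·(1 + 0.02675)^36 ≈ 113,163.8390.
Phase 2: 113,163.8390·(1 + 0.022025)^52 ≈ 351,323.0759.

€351,323.08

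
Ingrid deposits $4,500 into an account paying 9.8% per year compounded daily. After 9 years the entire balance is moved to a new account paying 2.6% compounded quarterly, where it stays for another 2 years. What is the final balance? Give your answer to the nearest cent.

$11,447.72

After 9 years at 9.8%: 4,500 × 2.4154403637 ≈ 10,869.4816.
Then 2 years at 2.6%: 10,869.4816 × 1.0531985046 ≈ 11,447.7218.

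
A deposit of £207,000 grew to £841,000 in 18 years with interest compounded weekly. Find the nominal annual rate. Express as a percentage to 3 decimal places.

7.794%

The 936-period growth factor is 841,000/207,000 = 4.0628.
r/52 = 4.0628^(1/936) − 1 ≈ 0.00149885, so r ≈ 52·0.00149885 = 7.79402%.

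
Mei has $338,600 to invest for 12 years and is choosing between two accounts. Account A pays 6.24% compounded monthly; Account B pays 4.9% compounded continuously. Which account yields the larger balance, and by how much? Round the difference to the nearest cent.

Account A, by $104,958.78

A: (1 + 0.0052)^144 ≈ 2.11036273064, so 338,600 × 2.11036273064 ≈ 714,568.8206.
B: e^(0.049·12) = e^0.588 ≈ 1.80038404414, so 338,600 × 1.80038404414 ≈ 609,610.0373.
Difference ≈ 104,958.7833 in favor of A.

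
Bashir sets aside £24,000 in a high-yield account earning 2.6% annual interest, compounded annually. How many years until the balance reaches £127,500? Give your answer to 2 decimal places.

(1 + 0.026)^t = 127,500/24,000 = 5.3125.
t·ln(1 + 0.026) = ln(5.3125); t = 1.6701/0.0256677 ≈ 65.0646.

65.06 years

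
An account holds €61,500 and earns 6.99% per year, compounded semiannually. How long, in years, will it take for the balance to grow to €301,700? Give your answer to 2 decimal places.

(1 + 0.03495)^(2t) = 301,700/61,500 = 4.9057.
2t·ln(1 + 0.03495) = ln(4.9057); 2t = 1.5904/0.0343531 ≈ 46.2955.
t ≈ 23.1478 years.

23.15 years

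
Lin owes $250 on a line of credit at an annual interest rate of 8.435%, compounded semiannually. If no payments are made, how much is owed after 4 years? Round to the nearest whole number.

$348

Growth factor = (1 + 0.042175)^8 ≈ 1.39163457.
A ≈ 250 × 1.39163457 ≈ 347.9086.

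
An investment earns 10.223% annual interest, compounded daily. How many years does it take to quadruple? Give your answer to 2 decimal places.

13.56 years

(1 + 0.000280082)^(365t) = 4.
365t = ln 4 / ln(1 + 0.000280082) ≈ 1.3863/0.000280043 ≈ 4950.2915.
t ≈ 13.5624.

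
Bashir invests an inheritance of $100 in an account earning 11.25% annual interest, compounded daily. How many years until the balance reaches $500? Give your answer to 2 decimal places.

(1 + 0.000308219)^(365t) = 500/100 = 5.
365t·ln(1 + 0.000308219) = ln(5); 365t = 1.6094/0.000308172 ≈ 5222.5366.
t ≈ 14.3083 years.

14.31 years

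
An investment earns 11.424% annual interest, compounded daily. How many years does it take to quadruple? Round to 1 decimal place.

12.1 years

(1 + 0.000312986)^(365t) = 4.
365t = ln 4 / ln(1 + 0.000312986) ≈ 1.3863/0.000312937 ≈ 4429.9424.
t ≈ 12.1368.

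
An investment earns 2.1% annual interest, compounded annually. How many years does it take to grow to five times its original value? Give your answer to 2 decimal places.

77.44 years

(1 + 0.021)^t = 5.
t = ln 5 / ln(1 + 0.021) ≈ 1.6094/0.0207825 ≈ 77.4418.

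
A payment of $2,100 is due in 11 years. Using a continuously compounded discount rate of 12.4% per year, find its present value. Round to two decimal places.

$536.84

P = A·e^(−rt) = 2,100·e^(−1.364).
e^(−1.364) ≈ 0.2556361844, so P ≈ 536.8360.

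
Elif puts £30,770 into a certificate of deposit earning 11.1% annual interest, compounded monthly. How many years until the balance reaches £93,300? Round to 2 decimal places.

10.04 years

We need (1 + 0.00925)^(12t) = 3.0322, so 12t = ln 3.0322 / ln 1.00925 ≈ 120.4759.
t ≈ 120.4759/12 = 10.0397 years.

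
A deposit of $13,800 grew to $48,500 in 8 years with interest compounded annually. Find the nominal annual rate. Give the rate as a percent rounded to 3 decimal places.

(1 + r)^8 = 48,500/13,800 = 3.51449.
1 + r = 3.51449^(1/8) ≈ 1.170127, so r ≈ 0.170127.
r ≈ 17.01265%.

17.013%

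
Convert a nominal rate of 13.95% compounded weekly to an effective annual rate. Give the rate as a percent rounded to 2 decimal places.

One year is 52 periods at 0.00268269 each: (1 + 0.00268269)^52 ≈ 1.149484.
EAR = 1.149484 − 1 ≈ 14.94841%.

14.95%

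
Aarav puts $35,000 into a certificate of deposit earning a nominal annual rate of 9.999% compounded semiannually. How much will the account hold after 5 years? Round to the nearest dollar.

Periodic rate = 9.999%/2 = 0.049995; periods = 2·5 = 10.
A = 35,000·(1 + 0.049995)^10 ≈ 35,000·1.628817062 ≈ 57,008.5972.

$57,009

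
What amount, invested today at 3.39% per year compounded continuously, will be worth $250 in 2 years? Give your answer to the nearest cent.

$233.61

P = A·e^(−rt) = 250·e^(−0.0678).
e^(−0.0678) ≈ 0.934447344, so P ≈ 233.6118.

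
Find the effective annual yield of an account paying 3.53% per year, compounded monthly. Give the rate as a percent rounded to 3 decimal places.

3.588%

One year is 12 periods at 0.00294167 each: (1 + 0.00294167)^12 ≈ 1.035877.
EAR = 1.035877 − 1 ≈ 3.58768%.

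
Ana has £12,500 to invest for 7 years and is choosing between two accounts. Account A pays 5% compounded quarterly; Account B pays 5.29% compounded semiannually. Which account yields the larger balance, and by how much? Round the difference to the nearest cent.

Account B, by £315.30

A: (1 + 0.0125)^28 ≈ 1.4159923036, so 12,500 × 1.4159923036 ≈ 17,699.9038.
B: (1 + 0.02645)^14 ≈ 1.4412163711, so 12,500 × 1.4412163711 ≈ 18,015.2046.
Difference ≈ 315.3008 in favor of B.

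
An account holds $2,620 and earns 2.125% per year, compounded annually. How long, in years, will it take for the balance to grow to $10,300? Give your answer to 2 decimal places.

65.10 years

We need (1 + 0.02125)^t = 3.9313, so t = ln 3.9313 / ln 1.02125 ≈ 65.1042.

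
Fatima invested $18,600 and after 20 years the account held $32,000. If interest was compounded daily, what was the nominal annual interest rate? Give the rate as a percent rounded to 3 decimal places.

(1 + r/365)^7300 = 32,000/18,600 = 1.72043.
1 + r/365 = 1.72043^(1/7300) ≈ 1.000074, so r/365 ≈ 0.000074328.
r ≈ 365·0.000074328 = 2.71297%.

2.713%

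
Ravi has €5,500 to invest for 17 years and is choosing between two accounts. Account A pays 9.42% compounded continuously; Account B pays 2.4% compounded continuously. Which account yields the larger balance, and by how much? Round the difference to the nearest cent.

Account A growth factor: e^(0.0942·17) = e^1.6014 ≈ 4.959971526; balance ≈ 27,279.8434.
Account B growth factor: e^(0.024·17) = e^0.408 ≈ 1.503807161; balance ≈ 8,270.9394.
Account A is larger by 19,008.9040.

Account A, by €19,008.90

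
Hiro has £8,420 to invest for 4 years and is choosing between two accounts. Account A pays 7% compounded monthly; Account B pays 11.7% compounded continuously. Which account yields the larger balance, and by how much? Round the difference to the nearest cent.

Account B, by £2,313.34

Account A growth factor: (1 + 0.07/12)^48 ≈ 1.3220538779; balance ≈ 11,131.6937.
Account B growth factor: e^(0.117·4) = e^0.468 ≈ 1.5967974027; balance ≈ 13,445.0341.
Account B is larger by 2,313.3405.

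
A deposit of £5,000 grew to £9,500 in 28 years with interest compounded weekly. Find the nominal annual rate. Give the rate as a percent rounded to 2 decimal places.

The 1456-period growth factor is 9,500/5,000 = 1.9.
r/52 = 1.9^(1/1456) − 1 ≈ 0.000440931, so r ≈ 52·0.000440931 = 2.29284%.

2.29%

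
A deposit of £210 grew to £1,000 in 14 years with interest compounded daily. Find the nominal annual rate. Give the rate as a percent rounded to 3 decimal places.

11.149%

The 5110-period growth factor is 1,000/210 = 4.7619.
r/365 = 4.7619^(1/5110) − 1 ≈ 0.000305457, so r ≈ 365·0.000305457 = 11.14919%.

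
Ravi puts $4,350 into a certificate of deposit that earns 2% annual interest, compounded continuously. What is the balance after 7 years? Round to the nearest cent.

A = P·e^(rt) = 4,350·e^(0.02·7) = 4,350·e^0.14.
e^0.14 ≈ 1.150273799, so A ≈ 5,003.6910.

$5,003.69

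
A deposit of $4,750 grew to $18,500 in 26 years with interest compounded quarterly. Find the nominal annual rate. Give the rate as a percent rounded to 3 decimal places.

5.264%

(1 + r/4)^104 = 18,500/4,750 = 3.89474.
1 + r/4 = 3.89474^(1/104) ≈ 1.013159, so r/4 ≈ 0.0131592.
r ≈ 4·0.0131592 = 5.26366%.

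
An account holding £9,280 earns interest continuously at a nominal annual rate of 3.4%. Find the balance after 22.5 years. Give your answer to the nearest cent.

£19,942.67

A = P·e^(rt) = 9,280·e^(0.034·22.5) = 9,280·e^0.765.
e^0.765 ≈ 2.1489943747, so A ≈ 19,942.6678.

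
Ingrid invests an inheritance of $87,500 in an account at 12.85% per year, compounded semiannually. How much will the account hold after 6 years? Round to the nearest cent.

Growth factor = (1 + 0.06425)^12 ≈ 2.11117340434.
A ≈ 87,500 × 2.11117340434 ≈ 184,727.6729.

$184,727.67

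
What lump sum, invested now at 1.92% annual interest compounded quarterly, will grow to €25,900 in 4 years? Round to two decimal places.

€23,989.75

Growth factor = (1 + 0.0048)^16 ≈ 1.0796277089.
P = 25,900/1.0796277089 ≈ 23,989.7511.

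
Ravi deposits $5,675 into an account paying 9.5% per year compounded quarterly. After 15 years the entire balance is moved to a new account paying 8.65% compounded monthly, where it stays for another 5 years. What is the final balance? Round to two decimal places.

$35,707.49

After 15 years at 9.5%: 5,675 × 4.0891673651 ≈ 23,206.0248.
Then 5 years at 8.65%: 23,206.0248 × 1.5387165326 ≈ 35,707.4940.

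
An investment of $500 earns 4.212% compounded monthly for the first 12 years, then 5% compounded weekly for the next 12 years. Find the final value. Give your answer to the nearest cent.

After 12 years at 4.212%: 500 × 1.656248364 ≈ 828.1242.
Then 12 years at 5%: 828.1242 × 1.821593602 ≈ 1,508.5057.

$1,508.51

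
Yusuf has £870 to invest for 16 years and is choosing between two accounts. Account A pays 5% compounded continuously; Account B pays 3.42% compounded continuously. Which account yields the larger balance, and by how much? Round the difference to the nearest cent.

Account A growth factor: e^(0.05·16) = e^0.8 ≈ 2.225540928; balance ≈ 1,936.2206.
Account B growth factor: e^(0.0342·16) = e^0.5472 ≈ 1.728406697; balance ≈ 1,503.7138.
Account A is larger by 432.5068.

Account A, by £432.51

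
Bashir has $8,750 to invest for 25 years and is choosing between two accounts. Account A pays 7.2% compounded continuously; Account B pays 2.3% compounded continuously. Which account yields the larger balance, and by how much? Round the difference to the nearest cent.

Account A, by $37,384.52

Account A growth factor: e^(0.072·25) = e^1.8 ≈ 6.0496474644; balance ≈ 52,934.4153.
Account B growth factor: e^(0.023·25) = e^0.575 ≈ 1.7771305269; balance ≈ 15,549.8921.
Account A is larger by 37,384.5232.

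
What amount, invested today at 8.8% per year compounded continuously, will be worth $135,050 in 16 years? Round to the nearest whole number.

$33,038

P = A·e^(−rt) = 135,050·e^(−1.408).
e^(−1.408) ≈ 0.244632058332, so P ≈ 33,037.5595.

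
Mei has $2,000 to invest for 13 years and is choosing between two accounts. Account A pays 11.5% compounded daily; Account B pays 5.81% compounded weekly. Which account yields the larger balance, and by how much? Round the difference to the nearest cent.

A: (1 + 0.115/365)^4745 ≈ 4.458286662, so 2,000 × 4.458286662 ≈ 8,916.5733.
B: (1 + 0.0581/52)^676 ≈ 2.127352742, so 2,000 × 2.127352742 ≈ 4,254.7055.
Difference ≈ 4,661.8678 in favor of A.

Account A, by $4,661.87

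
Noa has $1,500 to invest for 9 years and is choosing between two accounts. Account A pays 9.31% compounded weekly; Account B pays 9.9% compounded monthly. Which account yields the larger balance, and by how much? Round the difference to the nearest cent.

Account B, by $178.34

A: (1 + 0.0931/52)^468 ≈ 2.309776606, so 1,500 × 2.309776606 ≈ 3,464.6649.
B: (1 + 0.00825)^108 ≈ 2.428672266, so 1,500 × 2.428672266 ≈ 3,643.0084.
Difference ≈ 178.3435 in favor of B.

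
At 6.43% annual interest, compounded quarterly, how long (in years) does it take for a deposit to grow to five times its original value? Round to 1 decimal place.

25.2 years

(1 + 0.016075)^(4t) = 5.
4t = ln 5 / ln(1 + 0.016075) ≈ 1.6094/0.0159472 ≈ 100.9231.
t ≈ 25.2308.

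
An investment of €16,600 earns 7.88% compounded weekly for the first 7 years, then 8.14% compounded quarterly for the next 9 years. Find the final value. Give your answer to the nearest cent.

Phase 1: 16,600·(1 + 0.0788/52)^364 ≈ 28,806.0425.
Phase 2: 28,806.0425·(1 + 0.02035)^36 ≈ 59,491.3295.

€59,491.33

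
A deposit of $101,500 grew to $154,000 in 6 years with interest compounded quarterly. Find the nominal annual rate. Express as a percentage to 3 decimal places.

7.009%

(1 + r/4)^24 = 154,000/101,500 = 1.51724.
1 + r/4 = 1.51724^(1/24) ≈ 1.017522, so r/4 ≈ 0.0175223.
r ≈ 4·0.0175223 = 7.00893%.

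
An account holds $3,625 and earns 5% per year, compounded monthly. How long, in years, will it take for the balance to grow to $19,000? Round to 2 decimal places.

We need (1 + 0.00416667)^(12t) = 5.2414, so 12t = ln 5.2414 / ln 1.004167 ≈ 398.4080.
t ≈ 398.4080/12 = 33.2007 years.

33.20 years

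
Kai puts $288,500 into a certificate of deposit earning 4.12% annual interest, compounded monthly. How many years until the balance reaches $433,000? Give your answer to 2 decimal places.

(1 + 0.00343333)^(12t) = 433,000/288,500 = 1.5009.
12t·ln(1 + 0.00343333) = ln(1.5009); 12t = 0.40604/0.00342745 ≈ 118.4678.
t ≈ 9.8723 years.

9.87 years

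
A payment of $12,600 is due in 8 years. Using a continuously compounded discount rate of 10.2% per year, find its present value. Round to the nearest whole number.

$5,572

P = A·e^(−rt) = 12,600·e^(−0.816).
e^(−0.816) ≈ 0.44219690928, so P ≈ 5,571.6811.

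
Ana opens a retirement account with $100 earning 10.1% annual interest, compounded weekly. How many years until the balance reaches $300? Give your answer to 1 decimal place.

10.9 years

(1 + 0.00194231)^(52t) = 300/100 = 3.
52t·ln(1 + 0.00194231) = ln(3); 52t = 1.0986/0.00194042 ≈ 566.1713.
t ≈ 10.8879 years.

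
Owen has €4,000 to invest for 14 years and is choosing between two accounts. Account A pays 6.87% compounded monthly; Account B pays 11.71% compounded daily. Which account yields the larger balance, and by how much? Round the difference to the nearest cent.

Account B, by €10,165.95

Account A growth factor: (1 + 0.005725)^168 ≈ 2.6092356146; balance ≈ 10,436.9425.
Account B growth factor: (1 + 0.1171/365)^5110 ≈ 5.1507229245; balance ≈ 20,602.8917.
Account B is larger by 10,165.9492.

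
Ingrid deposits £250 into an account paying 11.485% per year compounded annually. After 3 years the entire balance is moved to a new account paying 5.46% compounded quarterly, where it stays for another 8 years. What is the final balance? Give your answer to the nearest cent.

After 3 years at 11.485%: 250 × 1.3856365 ≈ 346.4091.
Then 8 years at 5.46%: 346.4091 × 1.54318073 ≈ 534.5719.

£534.57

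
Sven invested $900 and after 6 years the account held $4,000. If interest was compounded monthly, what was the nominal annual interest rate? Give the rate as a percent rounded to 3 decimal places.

The 72-period growth factor is 4,000/900 = 4.44444.
r/12 = 4.44444^(1/72) − 1 ≈ 0.0209335, so r ≈ 12·0.0209335 = 25.12023%.

25.120%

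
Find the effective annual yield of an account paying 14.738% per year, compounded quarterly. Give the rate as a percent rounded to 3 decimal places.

15.573%

EAR = (1 + 14.738%/4)^4 − 1 = (1 + 0.036845)^4 − 1.
(1 + 0.036845)^4 ≈ 1.155727, so EAR ≈ 15.57272%.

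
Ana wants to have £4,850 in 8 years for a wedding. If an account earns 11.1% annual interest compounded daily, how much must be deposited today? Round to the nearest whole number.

Growth factor = (1 + 0.111/365)^2920 ≈ 2.429936202.
P = 4,850/2.429936202 ≈ 1,995.9372.

£1,996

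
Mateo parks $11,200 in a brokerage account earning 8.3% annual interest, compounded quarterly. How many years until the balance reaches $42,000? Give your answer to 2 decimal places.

16.09 years

(1 + 0.02075)^(4t) = 42,000/11,200 = 3.75.
4t·ln(1 + 0.02075) = ln(3.75); 4t = 1.3218/0.0205377 ≈ 64.3577.
t ≈ 16.0894 years.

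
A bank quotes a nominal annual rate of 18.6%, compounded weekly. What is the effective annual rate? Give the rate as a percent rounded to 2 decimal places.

One year is 52 periods at 0.00357692 each: (1 + 0.00357692)^52 ≈ 1.204023.
EAR = 1.204023 − 1 ≈ 20.40226%.

20.40%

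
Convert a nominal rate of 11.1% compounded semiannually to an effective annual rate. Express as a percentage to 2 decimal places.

11.41%

EAR = (1 + 11.1%/2)^2 − 1 = (1 + 0.0555)^2 − 1.
(1 + 0.0555)^2 ≈ 1.11408, so EAR ≈ 11.40803%.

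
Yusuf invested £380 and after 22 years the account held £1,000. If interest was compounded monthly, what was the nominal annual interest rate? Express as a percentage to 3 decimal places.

(1 + r/12)^264 = 1,000/380 = 2.63158.
1 + r/12 = 2.63158^(1/264) ≈ 1.003672, so r/12 ≈ 0.00367182.
r ≈ 12·0.00367182 = 4.40618%.

4.406%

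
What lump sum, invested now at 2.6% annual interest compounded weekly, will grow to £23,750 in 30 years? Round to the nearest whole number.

£10,889

Periodic rate = 2.6%/52 = 0.0005; 1560 periods.
P = 23,750/(1 + 0.0005)^1560 ≈ 23,750/2.1810470616 ≈ 10,889.2653.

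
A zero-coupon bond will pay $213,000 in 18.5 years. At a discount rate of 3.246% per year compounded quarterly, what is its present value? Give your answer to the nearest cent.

$117,120.77

Growth factor = (1 + 0.008115)^74 ≈ 1.81863556943.
P = 213,000/1.81863556943 ≈ 117,120.7710.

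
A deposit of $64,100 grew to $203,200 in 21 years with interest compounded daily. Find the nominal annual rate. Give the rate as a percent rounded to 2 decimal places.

5.49%

(1 + r/365)^7665 = 203,200/64,100 = 3.17005.
1 + r/365 = 3.17005^(1/7665) ≈ 1.000151, so r/365 ≈ 0.000150533.
r ≈ 365·0.000150533 = 5.49444%.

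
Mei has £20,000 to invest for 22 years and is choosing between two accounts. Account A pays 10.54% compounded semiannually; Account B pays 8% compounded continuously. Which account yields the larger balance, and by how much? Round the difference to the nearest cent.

Account A growth factor: (1 + 0.0527)^44 ≈ 9.5808360651; balance ≈ 191,616.7213.
Account B growth factor: e^(0.08·22) = e^1.76 ≈ 5.8124373944; balance ≈ 116,248.7479.
Account A is larger by 75,367.9734.

Account A, by £75,367.97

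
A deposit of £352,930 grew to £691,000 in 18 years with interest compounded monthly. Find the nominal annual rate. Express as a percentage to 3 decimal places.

The 216-period growth factor is 691,000/352,930 = 1.9579.
r/12 = 1.9579^(1/216) − 1 ≈ 0.00311535, so r ≈ 12·0.00311535 = 3.73842%.

3.738%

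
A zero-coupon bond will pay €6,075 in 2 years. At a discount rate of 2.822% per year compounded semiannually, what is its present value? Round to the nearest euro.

€5,744

Growth factor = (1 + 0.01411)^4 ≈ 1.057645829.
P = 6,075/1.057645829 ≈ 5,743.8888.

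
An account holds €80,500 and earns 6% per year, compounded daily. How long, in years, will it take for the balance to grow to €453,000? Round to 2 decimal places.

28.80 years

We need (1 + 0.000164384)^(365t) = 5.6273, so 365t = ln 5.6273 / ln 1.000164 ≈ 10510.6430.
t ≈ 10510.6430/365 = 28.7963 years.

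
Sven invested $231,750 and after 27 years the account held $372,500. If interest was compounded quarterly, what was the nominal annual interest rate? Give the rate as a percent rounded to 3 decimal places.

(1 + r/4)^108 = 372,500/231,750 = 1.60734.
1 + r/4 = 1.60734^(1/108) ≈ 1.004404, so r/4 ≈ 0.00440391.
r ≈ 4·0.00440391 = 1.76156%.

1.762%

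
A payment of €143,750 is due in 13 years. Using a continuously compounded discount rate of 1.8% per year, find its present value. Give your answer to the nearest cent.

P = A·e^(−rt) = 143,750·e^(−0.234).
e^(−0.234) ≈ 0.791361815896, so P ≈ 113,758.2610.

€113,758.26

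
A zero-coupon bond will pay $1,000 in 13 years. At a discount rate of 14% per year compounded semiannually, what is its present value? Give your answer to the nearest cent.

$172.20

Growth factor = (1 + 0.07)^26 ≈ 5.80735292.
P = 1,000/5.80735292 ≈ 172.1955.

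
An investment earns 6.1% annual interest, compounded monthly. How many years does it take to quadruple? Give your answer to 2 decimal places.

22.78 years

(1 + 0.00508333)^(12t) = 4.
12t = ln 4 / ln(1 + 0.00508333) ≈ 1.3863/0.00507046 ≈ 273.4062.
t ≈ 22.7839.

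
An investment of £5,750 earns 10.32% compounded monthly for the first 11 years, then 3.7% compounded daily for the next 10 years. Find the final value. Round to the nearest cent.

£25,778.16

Phase 1: 5,750·(1 + 0.0086)^132 ≈ 17,806.1927.
Phase 2: 17,806.1927·(1 + 0.037/365)^3650 ≈ 25,778.1581.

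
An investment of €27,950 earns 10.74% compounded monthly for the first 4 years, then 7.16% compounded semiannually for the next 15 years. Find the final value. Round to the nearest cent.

€123,140.80

After 4 years at 10.74%: 27,950 × 1.53370892241 ≈ 42,867.1644.
Then 15 years at 7.16%: 42,867.1644 × 2.87261352197 ≈ 123,140.7961.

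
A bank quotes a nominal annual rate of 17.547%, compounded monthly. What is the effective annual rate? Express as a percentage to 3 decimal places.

EAR = (1 + 17.547%/12)^12 − 1 = (1 + 0.0146225)^12 − 1.
(1 + 0.0146225)^12 ≈ 1.190293, so EAR ≈ 19.02930%.

19.029%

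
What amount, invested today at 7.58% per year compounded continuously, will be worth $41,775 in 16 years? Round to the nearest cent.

$12,422.36

P = A·e^(−rt) = 41,775·e^(−1.2128).
e^(−1.2128) ≈ 0.29736349489, so P ≈ 12,422.3600.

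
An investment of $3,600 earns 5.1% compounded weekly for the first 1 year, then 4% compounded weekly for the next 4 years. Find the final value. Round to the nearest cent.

After 1 years at 5.1%: 3,600 × 1.052296593 ≈ 3,788.2677.
Then 4 years at 4%: 3,788.2677 × 1.173438694 ≈ 4,445.2999.

$4,445.30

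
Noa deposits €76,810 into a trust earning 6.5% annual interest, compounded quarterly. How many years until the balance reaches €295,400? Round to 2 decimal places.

20.89 years

(1 + 0.01625)^(4t) = 295,400/76,810 = 3.8459.
4t·ln(1 + 0.01625) = ln(3.8459); 4t = 1.347/0.0161194 ≈ 83.5637.
t ≈ 20.8909 years.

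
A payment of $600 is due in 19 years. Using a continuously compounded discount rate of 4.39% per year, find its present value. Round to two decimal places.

P = A·e^(−rt) = 600·e^(−0.8341).
e^(−0.8341) ≈ 0.434265144, so P ≈ 260.5591.

$260.56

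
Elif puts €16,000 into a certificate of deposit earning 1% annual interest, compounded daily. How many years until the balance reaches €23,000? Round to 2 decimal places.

(1 + 0.0000273973)^(365t) = 23,000/16,000 = 1.4375.
365t·ln(1 + 0.0000273973) = ln(1.4375); 365t = 0.36291/2.73969e-05 ≈ 13246.2320.
t ≈ 36.2910 years.

36.29 years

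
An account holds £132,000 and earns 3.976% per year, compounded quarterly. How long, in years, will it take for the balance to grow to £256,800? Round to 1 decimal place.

We need (1 + 0.00994)^(4t) = 1.9455, so 4t = ln 1.9455 / ln 1.00994 ≈ 67.2835.
t ≈ 67.2835/4 = 16.8209 years.

16.8 years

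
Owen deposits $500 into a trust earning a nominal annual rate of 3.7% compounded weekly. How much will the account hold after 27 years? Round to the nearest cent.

Periodic rate = 3.7%/52 = 0.000711538; periods = 52·27 = 1404.
A = 500·(1 + 0.037/52)^1404 ≈ 500·2.714600386 ≈ 1,357.3002.

$1,357.30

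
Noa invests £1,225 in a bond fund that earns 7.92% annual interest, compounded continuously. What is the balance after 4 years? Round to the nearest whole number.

A = P·e^(rt) = 1,225·e^(0.0792·4) = 1,225·e^0.3168.
e^0.3168 ≈ 1.372727999, so A ≈ 1,681.5918.

£1,682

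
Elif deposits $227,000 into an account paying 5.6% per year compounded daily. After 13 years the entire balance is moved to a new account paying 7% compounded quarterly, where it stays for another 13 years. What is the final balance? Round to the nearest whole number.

$1,158,665

After 13 years at 5.6%: 227,000 × 2.070818954307 ≈ 470,075.9026.
Then 13 years at 7%: 470,075.9026 × 2.464845661088 ≈ 1,158,664.5490.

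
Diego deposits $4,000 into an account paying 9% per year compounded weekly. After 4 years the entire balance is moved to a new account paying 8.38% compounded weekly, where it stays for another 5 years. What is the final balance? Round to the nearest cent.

$8,711.52

Phase 1: 4,000·(1 + 0.09/52)^208 ≈ 5,731.5338.
Phase 2: 5,731.5338·(1 + 0.0838/52)^260 ≈ 8,711.5169.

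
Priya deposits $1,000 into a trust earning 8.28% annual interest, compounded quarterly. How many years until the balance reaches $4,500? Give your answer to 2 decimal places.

18.35 years

(1 + 0.0207)^(4t) = 4,500/1,000 = 4.5.
4t·ln(1 + 0.0207) = ln(4.5); 4t = 1.5041/0.0204887 ≈ 73.4102.
t ≈ 18.3526 years.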